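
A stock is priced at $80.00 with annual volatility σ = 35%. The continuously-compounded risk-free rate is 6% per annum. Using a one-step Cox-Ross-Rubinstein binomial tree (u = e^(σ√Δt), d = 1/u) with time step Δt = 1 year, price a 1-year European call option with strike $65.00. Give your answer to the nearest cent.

$22.85

CRR parameters: u = e^(σ√Δt) = e^(0.35·√1) = 1.4191, d = 1/u = 0.7047
Per-period rate: rΔt = 0.06·1 = 0.06, so R = e^0.06 = 1.0618
Risk-neutral probability p = (e^0.06 − 0.7047)/(1.4191 − 0.7047) = 0.3571/0.7144 = 0.4999
Terminal stock prices: S_u = 113.5, S_d = 56.38
Terminal payoffs (S − K): max(48.53, 0) = 48.53, max(-8.625, 0) = 0
Node 0 (S = 80): V_0 = e^(−0.06)·[0.4999·48.5254 + 0.5001·0.0000] = 22.8471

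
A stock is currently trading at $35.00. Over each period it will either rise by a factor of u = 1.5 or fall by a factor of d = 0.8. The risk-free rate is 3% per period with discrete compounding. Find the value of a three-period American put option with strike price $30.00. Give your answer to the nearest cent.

Risk-neutral probability p = (1 + 0.03 − 0.8)/(1.5 − 0.8) = 0.2300/0.7000 = 0.3286
Terminal stock prices: S_uuu = 118.1, S_uud = 63, S_udd = 33.6, S_ddd = 17.92
Terminal payoffs (K − S): max(-88.12, 0) = 0, max(-33, 0) = 0, max(-3.6, 0) = 0, max(12.08, 0) = 12.08
Node uu (S = 78.75): continuation = 1/1.03·[0.3286·0.0000 + 0.6714·0.0000] = 0.0000; exercise value = 0.0000 ≤ continuation, so V_uu = 0.0000
Node ud (S = 42): continuation = 1/1.03·[0.3286·0.0000 + 0.6714·0.0000] = 0.0000; exercise value = 0.0000 ≤ continuation, so V_ud = 0.0000
Node dd (S = 22.4): continuation = 1/1.03·[0.3286·0.0000 + 0.6714·12.0800] = 7.8746; exercise value = 7.6000 ≤ continuation, so V_dd = 7.8746
Node u (S = 52.5): continuation = 1/1.03·[0.3286·0.0000 + 0.6714·0.0000] = 0.0000; exercise value = 0.0000 ≤ continuation, so V_u = 0.0000
Node d (S = 28): continuation = 1/1.03·[0.3286·0.0000 + 0.6714·7.8746] = 5.1332; exercise value = 2.0000 ≤ continuation, so V_d = 5.1332
Node 0 (S = 35): continuation = 1/1.03·[0.3286·0.0000 + 0.6714·5.1332] = 3.3462; exercise value = 0.0000 ≤ continuation, so V_0 = 3.3462

$3.35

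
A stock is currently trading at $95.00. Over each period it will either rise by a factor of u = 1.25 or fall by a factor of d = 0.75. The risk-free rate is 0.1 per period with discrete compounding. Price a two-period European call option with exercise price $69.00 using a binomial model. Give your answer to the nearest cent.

Risk-neutral probability p = (1 + 0.1 − 0.75)/(1.25 − 0.75) = 0.3500/0.5000 = 0.7000
Terminal stock prices: S_uu = 148.4, S_ud = 89.06, S_dd = 53.44
Terminal payoffs (S − K): max(79.44, 0) = 79.44, max(20.06, 0) = 20.06, max(-15.56, 0) = 0
Node u (S = 118.8): V_u = 1/1.1·[0.7000·79.4375 + 0.3000·20.0625] = 56.0227
Node d (S = 71.25): V_d = 1/1.1·[0.7000·20.0625 + 0.3000·0.0000] = 12.7670
Node 0 (S = 95): V_0 = 1/1.1·[0.7000·56.0227 + 0.3000·12.7670] = 39.1327

$39.13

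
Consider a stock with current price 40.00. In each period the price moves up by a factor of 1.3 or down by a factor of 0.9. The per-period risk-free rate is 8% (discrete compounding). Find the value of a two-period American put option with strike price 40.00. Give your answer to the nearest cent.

2.04

Risk-neutral probability p = (1 + 0.08 − 0.9)/(1.3 − 0.9) = 0.1800/0.4000 = 0.4500
Terminal stock prices: S_uu = 67.6, S_ud = 46.8, S_dd = 32.4
Terminal payoffs (K − S): max(-27.6, 0) = 0, max(-6.8, 0) = 0, max(7.6, 0) = 7.6
Node u (S = 52): continuation = 1/1.08·[0.4500·0.0000 + 0.5500·0.0000] = 0.0000; exercise value = 0.0000 ≤ continuation, so V_u = 0.0000
Node d (S = 36): continuation = 1/1.08·[0.4500·0.0000 + 0.5500·7.6000] = 3.8704; exercise value = 4.0000 > continuation, so V_d = 4.0000 (exercise)
Node 0 (S = 40): continuation = 1/1.08·[0.4500·0.0000 + 0.5500·4.0000] = 2.0370; exercise value = 0.0000 ≤ continuation, so V_0 = 2.0370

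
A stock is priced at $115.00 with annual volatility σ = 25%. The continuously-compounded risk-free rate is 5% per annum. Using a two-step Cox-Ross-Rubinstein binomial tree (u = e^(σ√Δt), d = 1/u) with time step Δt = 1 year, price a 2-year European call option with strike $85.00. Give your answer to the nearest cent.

CRR parameters: u = e^(σ√Δt) = e^(0.25·√1) = 1.2840, d = 1/u = 0.7788
Per-period rate: rΔt = 0.05·1 = 0.05, so R = e^0.05 = 1.0513
Risk-neutral probability p = (e^0.05 − 0.7788)/(1.2840 − 0.7788) = 0.2725/0.5052 = 0.5393
Terminal stock prices: S_uu = 189.6, S_ud = 115, S_dd = 69.75
Terminal payoffs (S − K): max(104.6, 0) = 104.6, max(30, 0) = 30, max(-15.25, 0) = 0
Node u (S = 147.7): V_u = e^(−0.05)·[0.5393·104.6029 + 0.4607·30.0000] = 66.8084
Node d (S = 89.56): V_d = e^(−0.05)·[0.5393·30.0000 + 0.4607·0.0000] = 15.3901
Node 0 (S = 115): V_0 = e^(−0.05)·[0.5393·66.8084 + 0.4607·15.3901] = 41.0173

$41.02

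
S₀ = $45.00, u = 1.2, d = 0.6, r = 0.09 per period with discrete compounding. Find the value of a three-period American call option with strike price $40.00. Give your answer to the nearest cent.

Risk-neutral probability p = (1 + 0.09 − 0.6)/(1.2 − 0.6) = 0.4900/0.6000 = 0.8167
Terminal stock prices: S_uuu = 77.76, S_uud = 38.88, S_udd = 19.44, S_ddd = 9.72
Terminal payoffs (S − K): max(37.76, 0) = 37.76, max(-1.12, 0) = 0, max(-20.56, 0) = 0, max(-30.28, 0) = 0
Node uu (S = 64.8): continuation = 1/1.09·[0.8167·37.7600 + 0.1833·0.0000] = 28.2911; exercise value = 24.8000 ≤ continuation, so V_uu = 28.2911
Node ud (S = 32.4): continuation = 1/1.09·[0.8167·0.0000 + 0.1833·0.0000] = 0.0000; exercise value = 0.0000 ≤ continuation, so V_ud = 0.0000
Node dd (S = 16.2): continuation = 1/1.09·[0.8167·0.0000 + 0.1833·0.0000] = 0.0000; exercise value = 0.0000 ≤ continuation, so V_dd = 0.0000
Node u (S = 54): continuation = 1/1.09·[0.8167·28.2911 + 0.1833·0.0000] = 21.1967; exercise value = 14.0000 ≤ continuation, so V_u = 21.1967
Node d (S = 27): continuation = 1/1.09·[0.8167·0.0000 + 0.1833·0.0000] = 0.0000; exercise value = 0.0000 ≤ continuation, so V_d = 0.0000
Node 0 (S = 45): continuation = 1/1.09·[0.8167·21.1967 + 0.1833·0.0000] = 15.8813; exercise value = 5.0000 ≤ continuation, so V_0 = 15.8813

$15.88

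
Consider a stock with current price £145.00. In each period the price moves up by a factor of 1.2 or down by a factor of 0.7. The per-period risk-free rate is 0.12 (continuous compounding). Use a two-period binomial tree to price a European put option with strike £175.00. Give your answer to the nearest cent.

£12.10

Risk-neutral probability p = (e^0.12 − 0.7)/(1.2 − 0.7) = 0.4275/0.5000 = 0.8550
Terminal stock prices: S_uu = 208.8, S_ud = 121.8, S_dd = 71.05
Terminal payoffs (K − S): max(-33.8, 0) = 0, max(53.2, 0) = 53.2, max(104, 0) = 104
Node u (S = 174): V_u = e^(−0.12)·[0.8550·0.0000 + 0.1450·53.2000] = 6.8420
Node d (S = 101.5): V_d = e^(−0.12)·[0.8550·53.2000 + 0.1450·103.9500] = 53.7111
Node 0 (S = 145): V_0 = e^(−0.12)·[0.8550·6.8420 + 0.1450·53.7111] = 12.0961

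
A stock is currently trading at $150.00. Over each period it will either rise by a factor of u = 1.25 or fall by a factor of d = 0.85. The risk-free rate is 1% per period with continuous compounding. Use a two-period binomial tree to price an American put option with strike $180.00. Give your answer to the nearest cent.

$36.03

Risk-neutral probability p = (e^0.01 − 0.85)/(1.25 − 0.85) = 0.1601/0.4000 = 0.4001
Terminal stock prices: S_uu = 234.4, S_ud = 159.4, S_dd = 108.4
Terminal payoffs (K − S): max(-54.38, 0) = 0, max(20.62, 0) = 20.62, max(71.63, 0) = 71.63
Node u (S = 187.5): continuation = e^(−0.01)·[0.4001·0.0000 + 0.5999·20.6250] = 12.2493; exercise value = 0.0000 ≤ continuation, so V_u = 12.2493
Node d (S = 127.5): continuation = e^(−0.01)·[0.4001·20.6250 + 0.5999·71.6250] = 50.7090; exercise value = 52.5000 > continuation, so V_d = 52.5000 (exercise)
Node 0 (S = 150): continuation = e^(−0.01)·[0.4001·12.2493 + 0.5999·52.5000] = 36.0325; exercise value = 30.0000 ≤ continuation, so V_0 = 36.0325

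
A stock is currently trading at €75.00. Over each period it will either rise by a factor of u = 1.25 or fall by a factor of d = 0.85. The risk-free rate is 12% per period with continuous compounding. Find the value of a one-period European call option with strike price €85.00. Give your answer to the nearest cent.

€5.38

Risk-neutral probability p = (e^0.12 − 0.85)/(1.25 − 0.85) = 0.2775/0.4000 = 0.6937
Terminal stock prices: S_u = 93.75, S_d = 63.75
Terminal payoffs (S − K): max(8.75, 0) = 8.75, max(-21.25, 0) = 0
Node 0 (S = 75): V_0 = e^(−0.12)·[0.6937·8.7500 + 0.3063·0.0000] = 5.3838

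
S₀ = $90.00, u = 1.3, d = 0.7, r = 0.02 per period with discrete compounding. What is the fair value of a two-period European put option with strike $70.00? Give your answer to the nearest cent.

Risk-neutral probability p = (1 + 0.02 − 0.7)/(1.3 − 0.7) = 0.3200/0.6000 = 0.5333
Terminal stock prices: S_uu = 152.1, S_ud = 81.9, S_dd = 44.1
Terminal payoffs (K − S): max(-82.1, 0) = 0, max(-11.9, 0) = 0, max(25.9, 0) = 25.9
Node u (S = 117): V_u = 1/1.02·[0.5333·0.0000 + 0.4667·0.0000] = 0.0000
Node d (S = 63): V_d = 1/1.02·[0.5333·0.0000 + 0.4667·25.9000] = 11.8497
Node 0 (S = 90): V_0 = 1/1.02·[0.5333·0.0000 + 0.4667·11.8497] = 5.4214

$5.42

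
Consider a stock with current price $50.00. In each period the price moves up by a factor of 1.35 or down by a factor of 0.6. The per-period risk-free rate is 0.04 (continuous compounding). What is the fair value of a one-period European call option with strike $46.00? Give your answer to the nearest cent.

Risk-neutral probability p = (e^0.04 − 0.6)/(1.35 − 0.6) = 0.4408/0.7500 = 0.5877
Terminal stock prices: S_u = 67.5, S_d = 30
Terminal payoffs (S − K): max(21.5, 0) = 21.5, max(-16, 0) = 0
Node 0 (S = 50): V_0 = e^(−0.04)·[0.5877·21.5000 + 0.4123·0.0000] = 12.1411

$12.14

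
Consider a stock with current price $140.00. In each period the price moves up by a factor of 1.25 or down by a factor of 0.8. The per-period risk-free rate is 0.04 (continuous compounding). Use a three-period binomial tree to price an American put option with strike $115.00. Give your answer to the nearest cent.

Risk-neutral probability p = (e^0.04 − 0.8)/(1.25 − 0.8) = 0.2408/0.4500 = 0.5351
Terminal stock prices: S_uuu = 273.4, S_uud = 175, S_udd = 112, S_ddd = 71.68
Terminal payoffs (K − S): max(-158.4, 0) = 0, max(-60, 0) = 0, max(3, 0) = 3, max(43.32, 0) = 43.32
Node uu (S = 218.8): continuation = e^(−0.04)·[0.5351·0.0000 + 0.4649·0.0000] = 0.0000; exercise value = 0.0000 ≤ continuation, so V_uu = 0.0000
Node ud (S = 140): continuation = e^(−0.04)·[0.5351·0.0000 + 0.4649·3.0000] = 1.3399; exercise value = 0.0000 ≤ continuation, so V_ud = 1.3399
Node dd (S = 89.6): continuation = e^(−0.04)·[0.5351·3.0000 + 0.4649·43.3200] = 20.8908; exercise value = 25.4000 > continuation, so V_dd = 25.4000 (exercise)
Node u (S = 175): continuation = e^(−0.04)·[0.5351·0.0000 + 0.4649·1.3399] = 0.5985; exercise value = 0.0000 ≤ continuation, so V_u = 0.5985
Node d (S = 112): continuation = e^(−0.04)·[0.5351·1.3399 + 0.4649·25.4000] = 12.0335; exercise value = 3.0000 ≤ continuation, so V_d = 12.0335
Node 0 (S = 140): continuation = e^(−0.04)·[0.5351·0.5985 + 0.4649·12.0335] = 5.6823; exercise value = 0.0000 ≤ continuation, so V_0 = 5.6823

$5.68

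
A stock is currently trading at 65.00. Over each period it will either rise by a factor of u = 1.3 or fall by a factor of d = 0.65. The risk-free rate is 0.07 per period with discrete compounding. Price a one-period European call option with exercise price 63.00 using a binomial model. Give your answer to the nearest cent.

12.98

Risk-neutral probability p = (1 + 0.07 − 0.65)/(1.3 − 0.65) = 0.4200/0.6500 = 0.6462
Terminal stock prices: S_u = 84.5, S_d = 42.25
Terminal payoffs (S − K): max(21.5, 0) = 21.5, max(-20.75, 0) = 0
Node 0 (S = 65): V_0 = 1/1.07·[0.6462·21.5000 + 0.3538·0.0000] = 12.9835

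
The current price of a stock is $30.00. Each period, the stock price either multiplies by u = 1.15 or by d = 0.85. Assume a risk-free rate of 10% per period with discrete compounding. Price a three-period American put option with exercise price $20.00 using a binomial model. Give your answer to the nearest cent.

$0.01

Risk-neutral probability p = (1 + 0.1 − 0.85)/(1.15 − 0.85) = 0.2500/0.3000 = 0.8333
Terminal stock prices: S_uuu = 45.63, S_uud = 33.72, S_udd = 24.93, S_ddd = 18.42
Terminal payoffs (K − S): max(-25.63, 0) = 0, max(-13.72, 0) = 0, max(-4.926, 0) = 0, max(1.576, 0) = 1.576
Node uu (S = 39.67): continuation = 1/1.1·[0.8333·0.0000 + 0.1667·0.0000] = 0.0000; exercise value = 0.0000 ≤ continuation, so V_uu = 0.0000
Node ud (S = 29.32): continuation = 1/1.1·[0.8333·0.0000 + 0.1667·0.0000] = 0.0000; exercise value = 0.0000 ≤ continuation, so V_ud = 0.0000
Node dd (S = 21.67): continuation = 1/1.1·[0.8333·0.0000 + 0.1667·1.5763] = 0.2388; exercise value = 0.0000 ≤ continuation, so V_dd = 0.2388
Node u (S = 34.5): continuation = 1/1.1·[0.8333·0.0000 + 0.1667·0.0000] = 0.0000; exercise value = 0.0000 ≤ continuation, so V_u = 0.0000
Node d (S = 25.5): continuation = 1/1.1·[0.8333·0.0000 + 0.1667·0.2388] = 0.0362; exercise value = 0.0000 ≤ continuation, so V_d = 0.0362
Node 0 (S = 30): continuation = 1/1.1·[0.8333·0.0000 + 0.1667·0.0362] = 0.0055; exercise value = 0.0000 ≤ continuation, so V_0 = 0.0055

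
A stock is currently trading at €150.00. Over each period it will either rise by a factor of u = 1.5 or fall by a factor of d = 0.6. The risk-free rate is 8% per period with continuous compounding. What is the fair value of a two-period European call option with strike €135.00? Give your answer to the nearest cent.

Risk-neutral probability p = (e^0.08 − 0.6)/(1.5 − 0.6) = 0.4833/0.9000 = 0.5370
Terminal stock prices: S_uu = 337.5, S_ud = 135, S_dd = 54
Terminal payoffs (S − K): max(202.5, 0) = 202.5, max(0, 0) = 0, max(-81, 0) = 0
Node u (S = 225): V_u = e^(−0.08)·[0.5370·202.5000 + 0.4630·0.0000] = 100.3793
Node d (S = 90): V_d = e^(−0.08)·[0.5370·0.0000 + 0.4630·0.0000] = 0.0000
Node 0 (S = 150): V_0 = e^(−0.08)·[0.5370·100.3793 + 0.4630·0.0000] = 49.7580

€49.76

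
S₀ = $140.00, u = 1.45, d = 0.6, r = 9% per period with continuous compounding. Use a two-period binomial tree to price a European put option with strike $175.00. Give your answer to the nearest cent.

Risk-neutral probability p = (e^0.09 − 0.6)/(1.45 − 0.6) = 0.4942/0.8500 = 0.5814
Terminal stock prices: S_uu = 294.4, S_ud = 121.8, S_dd = 50.4
Terminal payoffs (K − S): max(-119.4, 0) = 0, max(53.2, 0) = 53.2, max(124.6, 0) = 124.6
Node u (S = 203): V_u = e^(−0.09)·[0.5814·0.0000 + 0.4186·53.2000] = 20.3537
Node d (S = 84): V_d = e^(−0.09)·[0.5814·53.2000 + 0.4186·124.6000] = 75.9380
Node 0 (S = 140): V_0 = e^(−0.09)·[0.5814·20.3537 + 0.4186·75.9380] = 39.8678

$39.87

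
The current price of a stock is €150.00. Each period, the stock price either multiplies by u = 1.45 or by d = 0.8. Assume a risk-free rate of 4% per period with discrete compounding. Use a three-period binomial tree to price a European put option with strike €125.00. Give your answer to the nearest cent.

Risk-neutral probability p = (1 + 0.04 − 0.8)/(1.45 − 0.8) = 0.2400/0.6500 = 0.3692
Terminal stock prices: S_uuu = 457.3, S_uud = 252.3, S_udd = 139.2, S_ddd = 76.8
Terminal payoffs (K − S): max(-332.3, 0) = 0, max(-127.3, 0) = 0, max(-14.2, 0) = 0, max(48.2, 0) = 48.2
Node uu (S = 315.4): V_uu = 1/1.04·[0.3692·0.0000 + 0.6308·0.0000] = 0.0000
Node ud (S = 174): V_ud = 1/1.04·[0.3692·0.0000 + 0.6308·0.0000] = 0.0000
Node dd (S = 96): V_dd = 1/1.04·[0.3692·0.0000 + 0.6308·48.2000] = 29.2337
Node u (S = 217.5): V_u = 1/1.04·[0.3692·0.0000 + 0.6308·0.0000] = 0.0000
Node d (S = 120): V_d = 1/1.04·[0.3692·0.0000 + 0.6308·29.2337] = 17.7305
Node 0 (S = 150): V_0 = 1/1.04·[0.3692·0.0000 + 0.6308·17.7305] = 10.7537

€10.75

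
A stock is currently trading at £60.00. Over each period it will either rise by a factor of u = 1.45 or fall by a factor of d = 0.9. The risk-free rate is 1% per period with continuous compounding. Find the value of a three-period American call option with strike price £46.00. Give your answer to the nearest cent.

Risk-neutral probability p = (e^0.01 − 0.9)/(1.45 − 0.9) = 0.1101/0.5500 = 0.2001
Terminal stock prices: S_uuu = 182.9, S_uud = 113.5, S_udd = 70.47, S_ddd = 43.74
Terminal payoffs (S − K): max(136.9, 0) = 136.9, max(67.54, 0) = 67.54, max(24.47, 0) = 24.47, max(-2.26, 0) = 0
Node uu (S = 126.2): continuation = e^(−0.01)·[0.2001·136.9175 + 0.7999·67.5350] = 80.6077; exercise value = 80.1500 ≤ continuation, so V_uu = 80.6077
Node ud (S = 78.3): continuation = e^(−0.01)·[0.2001·67.5350 + 0.7999·24.4700] = 32.7577; exercise value = 32.3000 ≤ continuation, so V_ud = 32.7577
Node dd (S = 48.6): continuation = e^(−0.01)·[0.2001·24.4700 + 0.7999·0.0000] = 4.8475; exercise value = 2.6000 ≤ continuation, so V_dd = 4.8475
Node u (S = 87): continuation = e^(−0.01)·[0.2001·80.6077 + 0.7999·32.7577] = 41.9109; exercise value = 41.0000 ≤ continuation, so V_u = 41.9109
Node d (S = 54): continuation = e^(−0.01)·[0.2001·32.7577 + 0.7999·4.8475] = 10.3283; exercise value = 8.0000 ≤ continuation, so V_d = 10.3283
Node 0 (S = 60): continuation = e^(−0.01)·[0.2001·41.9109 + 0.7999·10.3283] = 16.4820; exercise value = 14.0000 ≤ continuation, so V_0 = 16.4820

£16.48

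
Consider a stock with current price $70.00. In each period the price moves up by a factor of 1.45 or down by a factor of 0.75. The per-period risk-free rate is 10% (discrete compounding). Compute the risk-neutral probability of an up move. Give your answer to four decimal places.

p = 0.5000

Risk-neutral probability p = (1 + 0.1 − 0.75)/(1.45 − 0.75) = 0.3500/0.7000 = 0.5000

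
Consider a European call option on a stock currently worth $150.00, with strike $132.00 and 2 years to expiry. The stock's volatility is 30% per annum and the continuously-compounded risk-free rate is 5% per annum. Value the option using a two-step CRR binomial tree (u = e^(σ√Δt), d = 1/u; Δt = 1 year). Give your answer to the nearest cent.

CRR parameters: u = e^(σ√Δt) = e^(0.3·√1) = 1.3499, d = 1/u = 0.7408
Per-period rate: rΔt = 0.05·1 = 0.05, so R = e^0.05 = 1.0513
Risk-neutral probability p = (e^0.05 − 0.7408)/(1.3499 − 0.7408) = 0.3105/0.6090 = 0.5097
Terminal stock prices: S_uu = 273.3, S_ud = 150, S_dd = 82.32
Terminal payoffs (S − K): max(141.3, 0) = 141.3, max(18, 0) = 18, max(-49.68, 0) = 0
Node u (S = 202.5): V_u = e^(−0.05)·[0.5097·141.3178 + 0.4903·18.0000] = 76.9165
Node d (S = 111.1): V_d = e^(−0.05)·[0.5097·18.0000 + 0.4903·0.0000] = 8.7278
Node 0 (S = 150): V_0 = e^(−0.05)·[0.5097·76.9165 + 0.4903·8.7278] = 41.3656

$41.37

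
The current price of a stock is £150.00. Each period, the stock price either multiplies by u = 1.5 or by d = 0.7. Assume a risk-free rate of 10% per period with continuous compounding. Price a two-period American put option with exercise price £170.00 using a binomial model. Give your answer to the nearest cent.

£31.59

Risk-neutral probability p = (e^0.1 − 0.7)/(1.5 − 0.7) = 0.4052/0.8000 = 0.5065
Terminal stock prices: S_uu = 337.5, S_ud = 157.5, S_dd = 73.5
Terminal payoffs (K − S): max(-167.5, 0) = 0, max(12.5, 0) = 12.5, max(96.5, 0) = 96.5
Node u (S = 225): continuation = e^(−0.1)·[0.5065·0.0000 + 0.4935·12.5000] = 5.5821; exercise value = 0.0000 ≤ continuation, so V_u = 5.5821
Node d (S = 105): continuation = e^(−0.1)·[0.5065·12.5000 + 0.4935·96.5000] = 48.8224; exercise value = 65.0000 > continuation, so V_d = 65.0000 (exercise)
Node 0 (S = 150): continuation = e^(−0.1)·[0.5065·5.5821 + 0.4935·65.0000] = 31.5852; exercise value = 20.0000 ≤ continuation, so V_0 = 31.5852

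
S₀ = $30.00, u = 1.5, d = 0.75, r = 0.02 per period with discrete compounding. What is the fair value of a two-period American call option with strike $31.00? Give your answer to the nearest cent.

Risk-neutral probability p = (1 + 0.02 − 0.75)/(1.5 − 0.75) = 0.2700/0.7500 = 0.3600
Terminal stock prices: S_uu = 67.5, S_ud = 33.75, S_dd = 16.88
Terminal payoffs (S − K): max(36.5, 0) = 36.5, max(2.75, 0) = 2.75, max(-14.12, 0) = 0
Node u (S = 45): continuation = 1/1.02·[0.3600·36.5000 + 0.6400·2.7500] = 14.6078; exercise value = 14.0000 ≤ continuation, so V_u = 14.6078
Node d (S = 22.5): continuation = 1/1.02·[0.3600·2.7500 + 0.6400·0.0000] = 0.9706; exercise value = 0.0000 ≤ continuation, so V_d = 0.9706
Node 0 (S = 30): continuation = 1/1.02·[0.3600·14.6078 + 0.6400·0.9706] = 5.7647; exercise value = 0.0000 ≤ continuation, so V_0 = 5.7647

$5.76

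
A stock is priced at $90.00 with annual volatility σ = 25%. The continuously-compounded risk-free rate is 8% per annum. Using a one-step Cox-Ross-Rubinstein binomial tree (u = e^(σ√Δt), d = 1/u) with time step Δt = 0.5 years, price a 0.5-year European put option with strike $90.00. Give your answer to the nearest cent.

$6.01

CRR parameters: u = e^(σ√Δt) = e^(0.25·√0.5) = 1.1934, d = 1/u = 0.8380
Per-period rate: rΔt = 0.08·0.5 = 0.04, so R = e^0.04 = 1.0408
Risk-neutral probability p = (e^0.04 − 0.8380)/(1.1934 − 0.8380) = 0.2028/0.3554 = 0.5708
Terminal stock prices: S_u = 107.4, S_d = 75.42
Terminal payoffs (K − S): max(-17.4, 0) = 0, max(14.58, 0) = 14.58
Node 0 (S = 90): V_0 = e^(−0.04)·[0.5708·0.0000 + 0.4292·14.5830] = 6.0143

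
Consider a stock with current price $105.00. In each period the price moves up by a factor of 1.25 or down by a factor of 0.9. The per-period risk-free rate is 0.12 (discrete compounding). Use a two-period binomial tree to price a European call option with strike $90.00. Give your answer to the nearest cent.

Risk-neutral probability p = (1 + 0.12 − 0.9)/(1.25 − 0.9) = 0.2200/0.3500 = 0.6286
Terminal stock prices: S_uu = 164.1, S_ud = 118.1, S_dd = 85.05
Terminal payoffs (S − K): max(74.06, 0) = 74.06, max(28.12, 0) = 28.12, max(-4.95, 0) = 0
Node u (S = 131.2): V_u = 1/1.12·[0.6286·74.0625 + 0.3714·28.1250] = 50.8929
Node d (S = 94.5): V_d = 1/1.12·[0.6286·28.1250 + 0.3714·0.0000] = 15.7844
Node 0 (S = 105): V_0 = 1/1.12·[0.6286·50.8929 + 0.3714·15.7844] = 33.7970

$33.80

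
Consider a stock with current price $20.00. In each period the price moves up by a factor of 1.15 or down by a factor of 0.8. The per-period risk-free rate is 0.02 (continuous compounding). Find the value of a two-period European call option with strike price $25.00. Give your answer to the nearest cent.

Risk-neutral probability p = (e^0.02 − 0.8)/(1.15 − 0.8) = 0.2202/0.3500 = 0.6291
Terminal stock prices: S_uu = 26.45, S_ud = 18.4, S_dd = 12.8
Terminal payoffs (S − K): max(1.45, 0) = 1.45, max(-6.6, 0) = 0, max(-12.2, 0) = 0
Node u (S = 23): V_u = e^(−0.02)·[0.6291·1.4500 + 0.3709·0.0000] = 0.8942
Node d (S = 16): V_d = e^(−0.02)·[0.6291·0.0000 + 0.3709·0.0000] = 0.0000
Node 0 (S = 20): V_0 = e^(−0.02)·[0.6291·0.8942 + 0.3709·0.0000] = 0.5514

$0.55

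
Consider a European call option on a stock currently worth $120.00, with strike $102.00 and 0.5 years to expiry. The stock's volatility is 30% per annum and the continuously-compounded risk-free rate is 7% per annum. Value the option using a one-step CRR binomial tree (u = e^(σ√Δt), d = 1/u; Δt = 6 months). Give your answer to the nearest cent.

$23.75

CRR parameters: u = e^(σ√Δt) = e^(0.3·√0.5) = 1.2363, d = 1/u = 0.8089
Per-period rate: rΔt = 0.07·0.5 = 0.035, so R = e^0.035 = 1.0356
Risk-neutral probability p = (e^0.035 − 0.8089)/(1.2363 − 0.8089) = 0.2268/0.4275 = 0.5305
Terminal stock prices: S_u = 148.4, S_d = 97.06
Terminal payoffs (S − K): max(46.36, 0) = 46.36, max(-4.937, 0) = 0
Node 0 (S = 120): V_0 = e^(−0.035)·[0.5305·46.3573 + 0.4695·0.0000] = 23.7465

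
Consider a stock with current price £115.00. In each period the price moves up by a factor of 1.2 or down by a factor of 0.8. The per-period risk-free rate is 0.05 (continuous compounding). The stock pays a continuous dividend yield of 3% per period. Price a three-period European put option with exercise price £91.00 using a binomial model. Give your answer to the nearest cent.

Per-period risk-free factor R = e^0.05 = 1.0513; dividend-adjusted growth = e^(0.05−0.03) = 1.0202.
Risk-neutral probability p = (1.0202 − 0.8)/(1.2 − 0.8) = 0.2202/0.4000 = 0.5505
Terminal stock prices: S_uuu = 198.7, S_uud = 132.5, S_udd = 88.32, S_ddd = 58.88
Terminal payoffs (K − S): max(-107.7, 0) = 0, max(-41.48, 0) = 0, max(2.68, 0) = 2.68, max(32.12, 0) = 32.12
Node uu (S = 165.6): V_uu = e^(−0.05)·[0.5505·0.0000 + 0.4495·0.0000] = 0.0000
Node ud (S = 110.4): V_ud = e^(−0.05)·[0.5505·0.0000 + 0.4495·2.6800] = 1.1459
Node dd (S = 73.6): V_dd = e^(−0.05)·[0.5505·2.6800 + 0.4495·32.1200] = 15.1371
Node u (S = 138): V_u = e^(−0.05)·[0.5505·0.0000 + 0.4495·1.1459] = 0.4900
Node d (S = 92): V_d = e^(−0.05)·[0.5505·1.1459 + 0.4495·15.1371] = 7.0723
Node 0 (S = 115): V_0 = e^(−0.05)·[0.5505·0.4900 + 0.4495·7.0723] = 3.2805

£3.28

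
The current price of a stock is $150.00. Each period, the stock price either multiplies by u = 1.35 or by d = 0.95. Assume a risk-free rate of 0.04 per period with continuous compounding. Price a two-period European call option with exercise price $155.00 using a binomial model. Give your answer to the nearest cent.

$17.74

Risk-neutral probability p = (e^0.04 − 0.95)/(1.35 − 0.95) = 0.0908/0.4000 = 0.2270
Terminal stock prices: S_uu = 273.4, S_ud = 192.4, S_dd = 135.4
Terminal payoffs (S − K): max(118.4, 0) = 118.4, max(37.38, 0) = 37.38, max(-19.62, 0) = 0
Node u (S = 202.5): V_u = e^(−0.04)·[0.2270·118.3750 + 0.7730·37.3750] = 53.5776
Node d (S = 142.5): V_d = e^(−0.04)·[0.2270·37.3750 + 0.7730·0.0000] = 8.1524
Node 0 (S = 150): V_0 = e^(−0.04)·[0.2270·53.5776 + 0.7730·8.1524] = 17.7411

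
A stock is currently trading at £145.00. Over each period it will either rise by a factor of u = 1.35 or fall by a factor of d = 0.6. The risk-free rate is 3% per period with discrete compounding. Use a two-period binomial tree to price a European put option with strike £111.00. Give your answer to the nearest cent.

Risk-neutral probability p = (1 + 0.03 − 0.6)/(1.35 − 0.6) = 0.4300/0.7500 = 0.5733
Terminal stock prices: S_uu = 264.3, S_ud = 117.4, S_dd = 52.2
Terminal payoffs (K − S): max(-153.3, 0) = 0, max(-6.45, 0) = 0, max(58.8, 0) = 58.8
Node u (S = 195.8): V_u = 1/1.03·[0.5733·0.0000 + 0.4267·0.0000] = 0.0000
Node d (S = 87): V_d = 1/1.03·[0.5733·0.0000 + 0.4267·58.8000] = 24.3573
Node 0 (S = 145): V_0 = 1/1.03·[0.5733·0.0000 + 0.4267·24.3573] = 10.0897

£10.09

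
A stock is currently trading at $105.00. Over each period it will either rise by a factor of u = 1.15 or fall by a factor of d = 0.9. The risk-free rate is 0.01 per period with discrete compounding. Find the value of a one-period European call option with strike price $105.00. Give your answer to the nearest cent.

$6.86

Risk-neutral probability p = (1 + 0.01 − 0.9)/(1.15 − 0.9) = 0.1100/0.2500 = 0.4400
Terminal stock prices: S_u = 120.7, S_d = 94.5
Terminal payoffs (S − K): max(15.75, 0) = 15.75, max(-10.5, 0) = 0
Node 0 (S = 105): V_0 = 1/1.01·[0.4400·15.7500 + 0.5600·0.0000] = 6.8614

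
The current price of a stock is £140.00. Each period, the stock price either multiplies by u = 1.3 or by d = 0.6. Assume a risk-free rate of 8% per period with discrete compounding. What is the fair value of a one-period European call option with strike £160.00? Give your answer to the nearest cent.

Risk-neutral probability p = (1 + 0.08 − 0.6)/(1.3 − 0.6) = 0.4800/0.7000 = 0.6857
Terminal stock prices: S_u = 182, S_d = 84
Terminal payoffs (S − K): max(22, 0) = 22, max(-76, 0) = 0
Node 0 (S = 140): V_0 = 1/1.08·[0.6857·22.0000 + 0.3143·0.0000] = 13.9683

£13.97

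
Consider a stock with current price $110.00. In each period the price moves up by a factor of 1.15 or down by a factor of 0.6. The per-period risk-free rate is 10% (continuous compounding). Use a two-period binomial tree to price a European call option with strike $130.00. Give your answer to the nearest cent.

$10.69

Risk-neutral probability p = (e^0.1 − 0.6)/(1.15 − 0.6) = 0.5052/0.5500 = 0.9185
Terminal stock prices: S_uu = 145.5, S_ud = 75.9, S_dd = 39.6
Terminal payoffs (S − K): max(15.47, 0) = 15.47, max(-54.1, 0) = 0, max(-90.4, 0) = 0
Node u (S = 126.5): V_u = e^(−0.1)·[0.9185·15.4750 + 0.0815·0.0000] = 12.8611
Node d (S = 66): V_d = e^(−0.1)·[0.9185·0.0000 + 0.0815·0.0000] = 0.0000
Node 0 (S = 110): V_0 = e^(−0.1)·[0.9185·12.8611 + 0.0815·0.0000] = 10.6887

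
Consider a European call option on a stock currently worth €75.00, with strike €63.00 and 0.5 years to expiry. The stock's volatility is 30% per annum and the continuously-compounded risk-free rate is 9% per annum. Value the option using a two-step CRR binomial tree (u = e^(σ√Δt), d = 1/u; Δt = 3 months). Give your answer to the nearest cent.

€16.29

CRR parameters: u = e^(σ√Δt) = e^(0.3·√0.25) = 1.1618, d = 1/u = 0.8607
Per-period rate: rΔt = 0.09·0.25 = 0.0225, so R = e^0.0225 = 1.0228
Risk-neutral probability p = (e^0.0225 − 0.8607)/(1.1618 − 0.8607) = 0.1620/0.3011 = 0.5381
Terminal stock prices: S_uu = 101.2, S_ud = 75, S_dd = 55.56
Terminal payoffs (S − K): max(38.24, 0) = 38.24, max(12, 0) = 12, max(-7.439, 0) = 0
Node u (S = 87.14): V_u = e^(−0.0225)·[0.5381·38.2394 + 0.4619·12.0000] = 25.5392
Node d (S = 64.55): V_d = e^(−0.0225)·[0.5381·12.0000 + 0.4619·0.0000] = 6.3140
Node 0 (S = 75): V_0 = e^(−0.0225)·[0.5381·25.5392 + 0.4619·6.3140] = 16.2891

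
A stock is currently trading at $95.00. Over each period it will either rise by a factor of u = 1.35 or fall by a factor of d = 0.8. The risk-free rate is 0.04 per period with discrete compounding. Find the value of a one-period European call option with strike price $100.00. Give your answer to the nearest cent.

Risk-neutral probability p = (1 + 0.04 − 0.8)/(1.35 − 0.8) = 0.2400/0.5500 = 0.4364
Terminal stock prices: S_u = 128.2, S_d = 76
Terminal payoffs (S − K): max(28.25, 0) = 28.25, max(-24, 0) = 0
Node 0 (S = 95): V_0 = 1/1.04·[0.4364·28.2500 + 0.5636·0.0000] = 11.8531

$11.85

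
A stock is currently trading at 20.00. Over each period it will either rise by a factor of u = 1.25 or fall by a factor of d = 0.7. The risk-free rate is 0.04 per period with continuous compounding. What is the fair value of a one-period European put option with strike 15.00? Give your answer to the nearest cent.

Risk-neutral probability p = (e^0.04 − 0.7)/(1.25 − 0.7) = 0.3408/0.5500 = 0.6197
Terminal stock prices: S_u = 25, S_d = 14
Terminal payoffs (K − S): max(-10, 0) = 0, max(1, 0) = 1
Node 0 (S = 20): V_0 = e^(−0.04)·[0.6197·0.0000 + 0.3803·1.0000] = 0.3654

0.37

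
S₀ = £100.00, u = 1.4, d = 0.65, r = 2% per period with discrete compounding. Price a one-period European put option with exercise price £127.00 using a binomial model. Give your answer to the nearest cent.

£30.80

Risk-neutral probability p = (1 + 0.02 − 0.65)/(1.4 − 0.65) = 0.3700/0.7500 = 0.4933
Terminal stock prices: S_u = 140, S_d = 65
Terminal payoffs (K − S): max(-13, 0) = 0, max(62, 0) = 62
Node 0 (S = 100): V_0 = 1/1.02·[0.4933·0.0000 + 0.5067·62.0000] = 30.7974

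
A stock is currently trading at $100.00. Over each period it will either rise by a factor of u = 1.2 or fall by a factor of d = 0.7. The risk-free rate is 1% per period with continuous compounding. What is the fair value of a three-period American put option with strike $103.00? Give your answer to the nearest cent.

Risk-neutral probability p = (e^0.01 − 0.7)/(1.2 − 0.7) = 0.3101/0.5000 = 0.6201
Terminal stock prices: S_uuu = 172.8, S_uud = 100.8, S_udd = 58.8, S_ddd = 34.3
Terminal payoffs (K − S): max(-69.8, 0) = 0, max(2.2, 0) = 2.2, max(44.2, 0) = 44.2, max(68.7, 0) = 68.7
Node uu (S = 144): continuation = e^(−0.01)·[0.6201·0.0000 + 0.3799·2.2000] = 0.8275; exercise value = 0.0000 ≤ continuation, so V_uu = 0.8275
Node ud (S = 84): continuation = e^(−0.01)·[0.6201·2.2000 + 0.3799·44.2000] = 17.9751; exercise value = 19.0000 > continuation, so V_ud = 19.0000 (exercise)
Node dd (S = 49): continuation = e^(−0.01)·[0.6201·44.2000 + 0.3799·68.7000] = 52.9751; exercise value = 54.0000 > continuation, so V_dd = 54.0000 (exercise)
Node u (S = 120): continuation = e^(−0.01)·[0.6201·0.8275 + 0.3799·19.0000] = 7.6543; exercise value = 0.0000 ≤ continuation, so V_u = 7.6543
Node d (S = 70): continuation = e^(−0.01)·[0.6201·19.0000 + 0.3799·54.0000] = 31.9751; exercise value = 33.0000 > continuation, so V_d = 33.0000 (exercise)
Node 0 (S = 100): continuation = e^(−0.01)·[0.6201·7.6543 + 0.3799·33.0000] = 17.1111; exercise value = 3.0000 ≤ continuation, so V_0 = 17.1111

$17.11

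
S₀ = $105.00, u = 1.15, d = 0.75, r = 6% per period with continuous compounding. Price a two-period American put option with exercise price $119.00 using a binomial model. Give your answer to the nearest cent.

Risk-neutral probability p = (e^0.06 − 0.75)/(1.15 − 0.75) = 0.3118/0.4000 = 0.7796
Terminal stock prices: S_uu = 138.9, S_ud = 90.56, S_dd = 59.06
Terminal payoffs (K − S): max(-19.86, 0) = 0, max(28.44, 0) = 28.44, max(59.94, 0) = 59.94
Node u (S = 120.7): continuation = e^(−0.06)·[0.7796·0.0000 + 0.2204·28.4375] = 5.9029; exercise value = 0.0000 ≤ continuation, so V_u = 5.9029
Node d (S = 78.75): continuation = e^(−0.06)·[0.7796·28.4375 + 0.2204·59.9375] = 33.3200; exercise value = 40.2500 > continuation, so V_d = 40.2500 (exercise)
Node 0 (S = 105): continuation = e^(−0.06)·[0.7796·5.9029 + 0.2204·40.2500] = 12.6886; exercise value = 14.0000 > continuation, so V_0 = 14.0000 (exercise)

$14.00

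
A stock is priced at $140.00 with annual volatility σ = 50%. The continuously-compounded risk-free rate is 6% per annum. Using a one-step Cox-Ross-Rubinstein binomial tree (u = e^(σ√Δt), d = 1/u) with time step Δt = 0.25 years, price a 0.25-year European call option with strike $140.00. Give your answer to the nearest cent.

CRR parameters: u = e^(σ√Δt) = e^(0.5·√0.25) = 1.2840, d = 1/u = 0.7788
Per-period rate: rΔt = 0.06·0.25 = 0.015, so R = e^0.015 = 1.0151
Risk-neutral probability p = (e^0.015 − 0.7788)/(1.2840 − 0.7788) = 0.2363/0.5052 = 0.4677
Terminal stock prices: S_u = 179.8, S_d = 109
Terminal payoffs (S − K): max(39.76, 0) = 39.76, max(-30.97, 0) = 0
Node 0 (S = 140): V_0 = e^(−0.015)·[0.4677·39.7636 + 0.5323·0.0000] = 18.3220

$18.32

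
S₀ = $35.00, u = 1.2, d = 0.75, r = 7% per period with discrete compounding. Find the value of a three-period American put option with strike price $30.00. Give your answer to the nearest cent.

$1.37

Risk-neutral probability p = (1 + 0.07 − 0.75)/(1.2 − 0.75) = 0.3200/0.4500 = 0.7111
Terminal stock prices: S_uuu = 60.48, S_uud = 37.8, S_udd = 23.62, S_ddd = 14.77
Terminal payoffs (K − S): max(-30.48, 0) = 0, max(-7.8, 0) = 0, max(6.375, 0) = 6.375, max(15.23, 0) = 15.23
Node uu (S = 50.4): continuation = 1/1.07·[0.7111·0.0000 + 0.2889·0.0000] = 0.0000; exercise value = 0.0000 ≤ continuation, so V_uu = 0.0000
Node ud (S = 31.5): continuation = 1/1.07·[0.7111·0.0000 + 0.2889·6.3750] = 1.7212; exercise value = 0.0000 ≤ continuation, so V_ud = 1.7212
Node dd (S = 19.69): continuation = 1/1.07·[0.7111·6.3750 + 0.2889·15.2344] = 8.3499; exercise value = 10.3125 > continuation, so V_dd = 10.3125 (exercise)
Node u (S = 42): continuation = 1/1.07·[0.7111·0.0000 + 0.2889·1.7212] = 0.4647; exercise value = 0.0000 ≤ continuation, so V_u = 0.4647
Node d (S = 26.25): continuation = 1/1.07·[0.7111·1.7212 + 0.2889·10.3125] = 3.9281; exercise value = 3.7500 ≤ continuation, so V_d = 3.9281
Node 0 (S = 35): continuation = 1/1.07·[0.7111·0.4647 + 0.2889·3.9281] = 1.3694; exercise value = 0.0000 ≤ continuation, so V_0 = 1.3694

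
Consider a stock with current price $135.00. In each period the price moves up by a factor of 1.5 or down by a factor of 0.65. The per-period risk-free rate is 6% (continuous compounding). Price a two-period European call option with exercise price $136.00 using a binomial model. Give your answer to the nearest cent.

Risk-neutral probability p = (e^0.06 − 0.65)/(1.5 − 0.65) = 0.4118/0.8500 = 0.4845
Terminal stock prices: S_uu = 303.8, S_ud = 131.6, S_dd = 57.04
Terminal payoffs (S − K): max(167.8, 0) = 167.8, max(-4.375, 0) = 0, max(-78.96, 0) = 0
Node u (S = 202.5): V_u = e^(−0.06)·[0.4845·167.7500 + 0.5155·0.0000] = 76.5439
Node d (S = 87.75): V_d = e^(−0.06)·[0.4845·0.0000 + 0.5155·0.0000] = 0.0000
Node 0 (S = 135): V_0 = e^(−0.06)·[0.4845·76.5439 + 0.5155·0.0000] = 34.9268

$34.93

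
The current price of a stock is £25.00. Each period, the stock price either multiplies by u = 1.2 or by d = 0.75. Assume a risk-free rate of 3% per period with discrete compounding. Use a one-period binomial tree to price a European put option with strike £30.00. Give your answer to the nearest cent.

£4.13

Risk-neutral probability p = (1 + 0.03 − 0.75)/(1.2 − 0.75) = 0.2800/0.4500 = 0.6222
Terminal stock prices: S_u = 30, S_d = 18.75
Terminal payoffs (K − S): max(0, 0) = 0, max(11.25, 0) = 11.25
Node 0 (S = 25): V_0 = 1/1.03·[0.6222·0.0000 + 0.3778·11.2500] = 4.1262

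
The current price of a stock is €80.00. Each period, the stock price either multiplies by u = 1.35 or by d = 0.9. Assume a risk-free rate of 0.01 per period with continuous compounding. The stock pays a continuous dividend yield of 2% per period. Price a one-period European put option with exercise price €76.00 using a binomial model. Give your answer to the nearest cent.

€3.17

Per-period risk-free factor R = e^0.01 = 1.0101; dividend-adjusted growth = e^(0.01−0.02) = 0.9900.
Risk-neutral probability p = (0.9900 − 0.9)/(1.35 − 0.9) = 0.0900/0.4500 = 0.2001
Terminal stock prices: S_u = 108, S_d = 72
Terminal payoffs (K − S): max(-32, 0) = 0, max(4, 0) = 4
Node 0 (S = 80): V_0 = e^(−0.01)·[0.2001·0.0000 + 0.7999·4.0000] = 3.1677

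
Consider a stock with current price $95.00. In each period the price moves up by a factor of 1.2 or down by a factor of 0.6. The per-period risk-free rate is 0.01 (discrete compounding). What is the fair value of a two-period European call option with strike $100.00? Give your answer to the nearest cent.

Risk-neutral probability p = (1 + 0.01 − 0.6)/(1.2 − 0.6) = 0.4100/0.6000 = 0.6833
Terminal stock prices: S_uu = 136.8, S_ud = 68.4, S_dd = 34.2
Terminal payoffs (S − K): max(36.8, 0) = 36.8, max(-31.6, 0) = 0, max(-65.8, 0) = 0
Node u (S = 114): V_u = 1/1.01·[0.6833·36.8000 + 0.3167·0.0000] = 24.8977
Node d (S = 57): V_d = 1/1.01·[0.6833·0.0000 + 0.3167·0.0000] = 0.0000
Node 0 (S = 95): V_0 = 1/1.01·[0.6833·24.8977 + 0.3167·0.0000] = 16.8450

$16.84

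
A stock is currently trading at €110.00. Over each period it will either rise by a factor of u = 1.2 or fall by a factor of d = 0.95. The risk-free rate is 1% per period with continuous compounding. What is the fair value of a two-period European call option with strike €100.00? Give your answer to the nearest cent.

€12.39

Risk-neutral probability p = (e^0.01 − 0.95)/(1.2 − 0.95) = 0.0601/0.2500 = 0.2402
Terminal stock prices: S_uu = 158.4, S_ud = 125.4, S_dd = 99.27
Terminal payoffs (S − K): max(58.4, 0) = 58.4, max(25.4, 0) = 25.4, max(-0.725, 0) = 0
Node u (S = 132): V_u = e^(−0.01)·[0.2402·58.4000 + 0.7598·25.4000] = 32.9950
Node d (S = 104.5): V_d = e^(−0.01)·[0.2402·25.4000 + 0.7598·0.0000] = 6.0404
Node 0 (S = 110): V_0 = e^(−0.01)·[0.2402·32.9950 + 0.7598·6.0404] = 12.3904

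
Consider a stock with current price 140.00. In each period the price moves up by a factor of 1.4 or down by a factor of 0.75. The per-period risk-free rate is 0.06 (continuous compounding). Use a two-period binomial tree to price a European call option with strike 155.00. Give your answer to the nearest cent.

24.37

Risk-neutral probability p = (e^0.06 − 0.75)/(1.4 − 0.75) = 0.3118/0.6500 = 0.4797
Terminal stock prices: S_uu = 274.4, S_ud = 147, S_dd = 78.75
Terminal payoffs (S − K): max(119.4, 0) = 119.4, max(-8, 0) = 0, max(-76.25, 0) = 0
Node u (S = 196): V_u = e^(−0.06)·[0.4797·119.4000 + 0.5203·0.0000] = 53.9461
Node d (S = 105): V_d = e^(−0.06)·[0.4797·0.0000 + 0.5203·0.0000] = 0.0000
Node 0 (S = 140): V_0 = e^(−0.06)·[0.4797·53.9461 + 0.5203·0.0000] = 24.3734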